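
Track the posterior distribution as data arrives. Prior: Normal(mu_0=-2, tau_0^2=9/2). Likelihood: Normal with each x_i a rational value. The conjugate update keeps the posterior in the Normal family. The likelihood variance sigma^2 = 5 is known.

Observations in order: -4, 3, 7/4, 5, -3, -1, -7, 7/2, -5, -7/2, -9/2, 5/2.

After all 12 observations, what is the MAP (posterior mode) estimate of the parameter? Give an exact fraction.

-521/472

obs 1: x=-4 → posterior Normal(-56/19, 45/19)
obs 2: x=3 → posterior Normal(-29/28, 45/28)
obs 3: x=7/4 → posterior Normal(-53/148, 45/37)
obs 4: x=5 → posterior Normal(127/184, 45/46)
obs 5: x=-3 → posterior Normal(19/220, 9/11)
obs 6: x=-1 → posterior Normal(-17/256, 45/64)
obs 7: x=-7 → posterior Normal(-269/292, 45/73)
obs 8: x=7/2 → posterior Normal(-143/328, 45/82)
obs 9: x=-5 → posterior Normal(-323/364, 45/91)
obs 10: x=-7/2 → posterior Normal(-449/400, 9/20)
obs 11: x=-9/2 → posterior Normal(-611/436, 45/109)
obs 12: x=5/2 → posterior Normal(-521/472, 45/118)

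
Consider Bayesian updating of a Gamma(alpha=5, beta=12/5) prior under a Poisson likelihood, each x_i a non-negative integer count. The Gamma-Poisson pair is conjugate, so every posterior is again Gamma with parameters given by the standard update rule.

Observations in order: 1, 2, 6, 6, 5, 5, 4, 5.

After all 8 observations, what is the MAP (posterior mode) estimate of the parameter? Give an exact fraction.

95/26

obs 1: x=1 → posterior Gamma(6, 17/5)
obs 2: x=2 → posterior Gamma(8, 22/5)
obs 3: x=6 → posterior Gamma(14, 27/5)
obs 4: x=6 → posterior Gamma(20, 32/5)
obs 5: x=5 → posterior Gamma(25, 37/5)
obs 6: x=5 → posterior Gamma(30, 42/5)
obs 7: x=4 → posterior Gamma(34, 47/5)
obs 8: x=5 → posterior Gamma(39, 52/5)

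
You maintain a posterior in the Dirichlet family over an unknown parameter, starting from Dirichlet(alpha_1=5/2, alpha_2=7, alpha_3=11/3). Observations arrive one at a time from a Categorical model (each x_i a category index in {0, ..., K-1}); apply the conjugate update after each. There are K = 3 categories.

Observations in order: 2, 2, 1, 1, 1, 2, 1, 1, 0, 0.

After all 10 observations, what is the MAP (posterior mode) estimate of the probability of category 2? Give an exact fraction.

obs 1: x=2 → posterior Dirichlet(5/2, 7, 14/3)
obs 2: x=2 → posterior Dirichlet(5/2, 7, 17/3)
obs 3: x=1 → posterior Dirichlet(5/2, 8, 17/3)
obs 4: x=1 → posterior Dirichlet(5/2, 9, 17/3)
obs 5: x=1 → posterior Dirichlet(5/2, 10, 17/3)
obs 6: x=2 → posterior Dirichlet(5/2, 10, 20/3)
obs 7: x=1 → posterior Dirichlet(5/2, 11, 20/3)
obs 8: x=1 → posterior Dirichlet(5/2, 12, 20/3)
obs 9: x=0 → posterior Dirichlet(7/2, 12, 20/3)
obs 10: x=0 → posterior Dirichlet(9/2, 12, 20/3)

34/121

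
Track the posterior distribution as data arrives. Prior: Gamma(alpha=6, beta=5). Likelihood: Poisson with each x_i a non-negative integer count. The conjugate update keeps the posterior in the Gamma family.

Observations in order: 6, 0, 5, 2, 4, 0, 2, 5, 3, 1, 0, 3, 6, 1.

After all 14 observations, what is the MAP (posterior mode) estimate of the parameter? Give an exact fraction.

obs 1: x=6 → posterior Gamma(12, 6)
obs 2: x=0 → posterior Gamma(12, 7)
obs 3: x=5 → posterior Gamma(17, 8)
obs 4: x=2 → posterior Gamma(19, 9)
obs 5: x=4 → posterior Gamma(23, 10)
obs 6: x=0 → posterior Gamma(23, 11)
obs 7: x=2 → posterior Gamma(25, 12)
obs 8: x=5 → posterior Gamma(30, 13)
obs 9: x=3 → posterior Gamma(33, 14)
obs 10: x=1 → posterior Gamma(34, 15)
obs 11: x=0 → posterior Gamma(34, 16)
obs 12: x=3 → posterior Gamma(37, 17)
obs 13: x=6 → posterior Gamma(43, 18)
obs 14: x=1 → posterior Gamma(44, 19)

43/19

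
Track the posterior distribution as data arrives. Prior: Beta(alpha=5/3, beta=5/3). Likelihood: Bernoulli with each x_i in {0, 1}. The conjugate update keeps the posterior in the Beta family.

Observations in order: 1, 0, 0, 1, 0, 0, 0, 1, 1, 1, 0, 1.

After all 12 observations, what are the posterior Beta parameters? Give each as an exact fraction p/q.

alpha=23/3, beta=23/3

obs 1: x=1 → posterior Beta(8/3, 5/3)
obs 2: x=0 → posterior Beta(8/3, 8/3)
obs 3: x=0 → posterior Beta(8/3, 11/3)
obs 4: x=1 → posterior Beta(11/3, 11/3)
obs 5: x=0 → posterior Beta(11/3, 14/3)
obs 6: x=0 → posterior Beta(11/3, 17/3)
obs 7: x=0 → posterior Beta(11/3, 20/3)
obs 8: x=1 → posterior Beta(14/3, 20/3)
obs 9: x=1 → posterior Beta(17/3, 20/3)
obs 10: x=1 → posterior Beta(20/3, 20/3)
obs 11: x=0 → posterior Beta(20/3, 23/3)
obs 12: x=1 → posterior Beta(23/3, 23/3)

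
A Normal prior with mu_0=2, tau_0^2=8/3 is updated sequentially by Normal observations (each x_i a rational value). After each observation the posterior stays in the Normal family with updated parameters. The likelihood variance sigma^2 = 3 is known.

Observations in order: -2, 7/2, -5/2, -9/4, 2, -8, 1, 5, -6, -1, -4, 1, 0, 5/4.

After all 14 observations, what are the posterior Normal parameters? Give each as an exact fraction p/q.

mu_0=-78/121, tau_0^2=24/121

obs 1: x=-2 → posterior Normal(2/17, 24/17)
obs 2: x=7/2 → posterior Normal(6/5, 24/25)
obs 3: x=-5/2 → posterior Normal(10/33, 8/11)
obs 4: x=-9/4 → posterior Normal(-8/41, 24/41)
obs 5: x=2 → posterior Normal(8/49, 24/49)
obs 6: x=-8 → posterior Normal(-56/57, 8/19)
obs 7: x=1 → posterior Normal(-48/65, 24/65)
obs 8: x=5 → posterior Normal(-8/73, 24/73)
obs 9: x=-6 → posterior Normal(-56/81, 8/27)
obs 10: x=-1 → posterior Normal(-64/89, 24/89)
obs 11: x=-4 → posterior Normal(-96/97, 24/97)
obs 12: x=1 → posterior Normal(-88/105, 8/35)
obs 13: x=0 → posterior Normal(-88/113, 24/113)
obs 14: x=5/4 → posterior Normal(-78/121, 24/121)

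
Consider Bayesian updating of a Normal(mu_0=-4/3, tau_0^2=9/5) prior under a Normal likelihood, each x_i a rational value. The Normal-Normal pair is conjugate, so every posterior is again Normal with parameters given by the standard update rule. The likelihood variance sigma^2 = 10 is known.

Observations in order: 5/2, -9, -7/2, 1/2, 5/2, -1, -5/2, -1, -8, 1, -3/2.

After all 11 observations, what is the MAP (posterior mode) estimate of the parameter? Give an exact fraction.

-740/447

obs 1: x=5/2 → posterior Normal(-265/354, 90/59)
obs 2: x=-9 → posterior Normal(-751/408, 45/34)
obs 3: x=-7/2 → posterior Normal(-470/231, 90/77)
obs 4: x=1/2 → posterior Normal(-913/516, 45/43)
obs 5: x=5/2 → posterior Normal(-389/285, 18/19)
obs 6: x=-1 → posterior Normal(-4/3, 45/52)
obs 7: x=-5/2 → posterior Normal(-967/678, 90/113)
obs 8: x=-1 → posterior Normal(-1021/732, 45/61)
obs 9: x=-8 → posterior Normal(-1453/786, 90/131)
obs 10: x=1 → posterior Normal(-1399/840, 9/14)
obs 11: x=-3/2 → posterior Normal(-740/447, 90/149)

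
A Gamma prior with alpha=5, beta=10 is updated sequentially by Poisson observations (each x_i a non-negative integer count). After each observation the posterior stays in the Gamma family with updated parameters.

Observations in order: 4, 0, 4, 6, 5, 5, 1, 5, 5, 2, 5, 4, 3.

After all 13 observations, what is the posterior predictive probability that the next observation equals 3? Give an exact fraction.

obs 1: x=4 → posterior Gamma(9, 11)
obs 2: x=0 → posterior Gamma(9, 12)
obs 3: x=4 → posterior Gamma(13, 13)
obs 4: x=6 → posterior Gamma(19, 14)
obs 5: x=5 → posterior Gamma(24, 15)
obs 6: x=5 → posterior Gamma(29, 16)
obs 7: x=1 → posterior Gamma(30, 17)
obs 8: x=5 → posterior Gamma(35, 18)
obs 9: x=5 → posterior Gamma(40, 19)
obs 10: x=2 → posterior Gamma(42, 20)
obs 11: x=5 → posterior Gamma(47, 21)
obs 12: x=4 → posterior Gamma(51, 22)
obs 13: x=3 → posterior Gamma(54, 23)

13145099399271928107228800187178820678750646445050225656897439127386305212465/65269198725353809060735253943253250872823874498031990989893119320422709460992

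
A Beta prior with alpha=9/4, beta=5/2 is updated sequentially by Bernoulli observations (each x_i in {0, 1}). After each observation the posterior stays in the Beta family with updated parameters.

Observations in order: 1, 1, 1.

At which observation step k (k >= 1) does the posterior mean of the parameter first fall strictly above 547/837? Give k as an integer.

k = 3

obs 1: x=1 → posterior Beta(13/4, 5/2)
obs 2: x=1 → posterior Beta(17/4, 5/2)
obs 3: x=1 → posterior Beta(21/4, 5/2)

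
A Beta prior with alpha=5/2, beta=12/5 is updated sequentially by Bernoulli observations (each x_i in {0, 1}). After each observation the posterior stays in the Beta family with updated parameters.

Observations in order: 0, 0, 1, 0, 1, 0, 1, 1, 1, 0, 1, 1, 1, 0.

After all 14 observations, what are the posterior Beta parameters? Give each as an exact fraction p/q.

obs 1: x=0 → posterior Beta(5/2, 17/5)
obs 2: x=0 → posterior Beta(5/2, 22/5)
obs 3: x=1 → posterior Beta(7/2, 22/5)
obs 4: x=0 → posterior Beta(7/2, 27/5)
obs 5: x=1 → posterior Beta(9/2, 27/5)
obs 6: x=0 → posterior Beta(9/2, 32/5)
obs 7: x=1 → posterior Beta(11/2, 32/5)
obs 8: x=1 → posterior Beta(13/2, 32/5)
obs 9: x=1 → posterior Beta(15/2, 32/5)
obs 10: x=0 → posterior Beta(15/2, 37/5)
obs 11: x=1 → posterior Beta(17/2, 37/5)
obs 12: x=1 → posterior Beta(19/2, 37/5)
obs 13: x=1 → posterior Beta(21/2, 37/5)
obs 14: x=0 → posterior Beta(21/2, 42/5)

alpha=21/2, beta=42/5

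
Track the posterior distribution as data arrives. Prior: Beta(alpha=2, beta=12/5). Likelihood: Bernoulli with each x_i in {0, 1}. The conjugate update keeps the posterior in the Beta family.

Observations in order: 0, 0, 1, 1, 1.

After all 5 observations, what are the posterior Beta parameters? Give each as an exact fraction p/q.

alpha=5, beta=22/5

obs 1: x=0 → posterior Beta(2, 17/5)
obs 2: x=0 → posterior Beta(2, 22/5)
obs 3: x=1 → posterior Beta(3, 22/5)
obs 4: x=1 → posterior Beta(4, 22/5)
obs 5: x=1 → posterior Beta(5, 22/5)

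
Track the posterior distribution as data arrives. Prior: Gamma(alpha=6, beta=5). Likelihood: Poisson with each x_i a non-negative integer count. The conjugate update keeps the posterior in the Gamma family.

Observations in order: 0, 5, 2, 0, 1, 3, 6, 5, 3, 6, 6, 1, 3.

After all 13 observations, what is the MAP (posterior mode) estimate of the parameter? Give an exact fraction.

23/9

obs 1: x=0 → posterior Gamma(6, 6)
obs 2: x=5 → posterior Gamma(11, 7)
obs 3: x=2 → posterior Gamma(13, 8)
obs 4: x=0 → posterior Gamma(13, 9)
obs 5: x=1 → posterior Gamma(14, 10)
obs 6: x=3 → posterior Gamma(17, 11)
obs 7: x=6 → posterior Gamma(23, 12)
obs 8: x=5 → posterior Gamma(28, 13)
obs 9: x=3 → posterior Gamma(31, 14)
obs 10: x=6 → posterior Gamma(37, 15)
obs 11: x=6 → posterior Gamma(43, 16)
obs 12: x=1 → posterior Gamma(44, 17)
obs 13: x=3 → posterior Gamma(47, 18)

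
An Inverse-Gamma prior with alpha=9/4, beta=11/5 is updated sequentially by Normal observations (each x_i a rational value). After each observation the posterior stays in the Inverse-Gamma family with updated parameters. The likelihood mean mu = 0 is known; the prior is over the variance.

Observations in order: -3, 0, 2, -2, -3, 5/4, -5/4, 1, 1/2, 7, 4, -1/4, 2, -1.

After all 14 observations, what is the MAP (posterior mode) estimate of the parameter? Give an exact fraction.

8387/1640

obs 1: x=-3 → posterior Inverse-Gamma(11/4, 67/10)
obs 2: x=0 → posterior Inverse-Gamma(13/4, 67/10)
obs 3: x=2 → posterior Inverse-Gamma(15/4, 87/10)
obs 4: x=-2 → posterior Inverse-Gamma(17/4, 107/10)
obs 5: x=-3 → posterior Inverse-Gamma(19/4, 76/5)
obs 6: x=5/4 → posterior Inverse-Gamma(21/4, 2557/160)
obs 7: x=-5/4 → posterior Inverse-Gamma(23/4, 1341/80)
obs 8: x=1 → posterior Inverse-Gamma(25/4, 1381/80)
obs 9: x=1/2 → posterior Inverse-Gamma(27/4, 1391/80)
obs 10: x=7 → posterior Inverse-Gamma(29/4, 3351/80)
obs 11: x=4 → posterior Inverse-Gamma(31/4, 3991/80)
obs 12: x=-1/4 → posterior Inverse-Gamma(33/4, 7987/160)
obs 13: x=2 → posterior Inverse-Gamma(35/4, 8307/160)
obs 14: x=-1 → posterior Inverse-Gamma(37/4, 8387/160)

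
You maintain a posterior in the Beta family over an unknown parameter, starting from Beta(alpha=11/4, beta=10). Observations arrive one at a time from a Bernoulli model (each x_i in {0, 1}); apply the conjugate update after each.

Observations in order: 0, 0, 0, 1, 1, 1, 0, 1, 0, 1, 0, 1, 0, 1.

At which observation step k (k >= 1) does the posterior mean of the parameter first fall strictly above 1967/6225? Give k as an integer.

k = 8

obs 1: x=0 → posterior Beta(11/4, 11)
obs 2: x=0 → posterior Beta(11/4, 12)
obs 3: x=0 → posterior Beta(11/4, 13)
obs 4: x=1 → posterior Beta(15/4, 13)
obs 5: x=1 → posterior Beta(19/4, 13)
obs 6: x=1 → posterior Beta(23/4, 13)
obs 7: x=0 → posterior Beta(23/4, 14)
obs 8: x=1 → posterior Beta(27/4, 14)
obs 9: x=0 → posterior Beta(27/4, 15)
obs 10: x=1 → posterior Beta(31/4, 15)
obs 11: x=0 → posterior Beta(31/4, 16)
obs 12: x=1 → posterior Beta(35/4, 16)
obs 13: x=0 → posterior Beta(35/4, 17)
obs 14: x=1 → posterior Beta(39/4, 17)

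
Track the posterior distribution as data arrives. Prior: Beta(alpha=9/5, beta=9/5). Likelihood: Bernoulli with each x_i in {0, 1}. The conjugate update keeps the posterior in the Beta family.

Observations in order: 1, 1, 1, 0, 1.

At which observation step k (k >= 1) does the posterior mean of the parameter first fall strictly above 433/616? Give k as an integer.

k = 3

obs 1: x=1 → posterior Beta(14/5, 9/5)
obs 2: x=1 → posterior Beta(19/5, 9/5)
obs 3: x=1 → posterior Beta(24/5, 9/5)
obs 4: x=0 → posterior Beta(24/5, 14/5)
obs 5: x=1 → posterior Beta(29/5, 14/5)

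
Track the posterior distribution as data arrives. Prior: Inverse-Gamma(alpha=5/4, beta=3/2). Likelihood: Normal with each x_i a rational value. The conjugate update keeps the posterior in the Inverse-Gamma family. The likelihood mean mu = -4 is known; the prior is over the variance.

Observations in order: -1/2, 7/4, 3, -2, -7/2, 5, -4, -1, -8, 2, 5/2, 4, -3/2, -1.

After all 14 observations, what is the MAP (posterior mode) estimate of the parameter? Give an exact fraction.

5841/296

obs 1: x=-1/2 → posterior Inverse-Gamma(7/4, 61/8)
obs 2: x=7/4 → posterior Inverse-Gamma(9/4, 773/32)
obs 3: x=3 → posterior Inverse-Gamma(11/4, 1557/32)
obs 4: x=-2 → posterior Inverse-Gamma(13/4, 1621/32)
obs 5: x=-7/2 → posterior Inverse-Gamma(15/4, 1625/32)
obs 6: x=5 → posterior Inverse-Gamma(17/4, 2921/32)
obs 7: x=-4 → posterior Inverse-Gamma(19/4, 2921/32)
obs 8: x=-1 → posterior Inverse-Gamma(21/4, 3065/32)
obs 9: x=-8 → posterior Inverse-Gamma(23/4, 3321/32)
obs 10: x=2 → posterior Inverse-Gamma(25/4, 3897/32)
obs 11: x=5/2 → posterior Inverse-Gamma(27/4, 4573/32)
obs 12: x=4 → posterior Inverse-Gamma(29/4, 5597/32)
obs 13: x=-3/2 → posterior Inverse-Gamma(31/4, 5697/32)
obs 14: x=-1 → posterior Inverse-Gamma(33/4, 5841/32)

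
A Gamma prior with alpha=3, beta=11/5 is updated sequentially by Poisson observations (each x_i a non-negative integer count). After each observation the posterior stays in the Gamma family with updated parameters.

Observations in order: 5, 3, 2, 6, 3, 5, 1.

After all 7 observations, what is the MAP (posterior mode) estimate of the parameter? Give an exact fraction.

135/46

obs 1: x=5 → posterior Gamma(8, 16/5)
obs 2: x=3 → posterior Gamma(11, 21/5)
obs 3: x=2 → posterior Gamma(13, 26/5)
obs 4: x=6 → posterior Gamma(19, 31/5)
obs 5: x=3 → posterior Gamma(22, 36/5)
obs 6: x=5 → posterior Gamma(27, 41/5)
obs 7: x=1 → posterior Gamma(28, 46/5)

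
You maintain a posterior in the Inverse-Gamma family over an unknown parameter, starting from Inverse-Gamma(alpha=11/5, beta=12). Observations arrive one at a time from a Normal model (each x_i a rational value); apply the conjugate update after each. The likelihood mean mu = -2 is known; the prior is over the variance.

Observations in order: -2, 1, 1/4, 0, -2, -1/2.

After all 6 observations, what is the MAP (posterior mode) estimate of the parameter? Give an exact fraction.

3545/992

obs 1: x=-2 → posterior Inverse-Gamma(27/10, 12)
obs 2: x=1 → posterior Inverse-Gamma(16/5, 33/2)
obs 3: x=1/4 → posterior Inverse-Gamma(37/10, 609/32)
obs 4: x=0 → posterior Inverse-Gamma(21/5, 673/32)
obs 5: x=-2 → posterior Inverse-Gamma(47/10, 673/32)
obs 6: x=-1/2 → posterior Inverse-Gamma(26/5, 709/32)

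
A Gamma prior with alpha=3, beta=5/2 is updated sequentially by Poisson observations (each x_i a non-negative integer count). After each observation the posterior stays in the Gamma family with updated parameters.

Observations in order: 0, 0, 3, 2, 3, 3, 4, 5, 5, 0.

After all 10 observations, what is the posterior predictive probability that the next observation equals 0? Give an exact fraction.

1387778780781445675529539585113525390625/11972515182562019788602740026717047105681

obs 1: x=0 → posterior Gamma(3, 7/2)
obs 2: x=0 → posterior Gamma(3, 9/2)
obs 3: x=3 → posterior Gamma(6, 11/2)
obs 4: x=2 → posterior Gamma(8, 13/2)
obs 5: x=3 → posterior Gamma(11, 15/2)
obs 6: x=3 → posterior Gamma(14, 17/2)
obs 7: x=4 → posterior Gamma(18, 19/2)
obs 8: x=5 → posterior Gamma(23, 21/2)
obs 9: x=5 → posterior Gamma(28, 23/2)
obs 10: x=0 → posterior Gamma(28, 25/2)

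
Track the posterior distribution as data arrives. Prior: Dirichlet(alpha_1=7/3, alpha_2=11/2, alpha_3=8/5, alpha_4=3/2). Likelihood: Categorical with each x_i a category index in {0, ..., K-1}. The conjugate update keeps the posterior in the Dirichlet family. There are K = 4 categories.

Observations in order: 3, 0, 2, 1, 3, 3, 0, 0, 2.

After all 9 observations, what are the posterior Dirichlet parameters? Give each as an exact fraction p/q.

alpha_1=16/3, alpha_2=13/2, alpha_3=18/5, alpha_4=9/2

obs 1: x=3 → posterior Dirichlet(7/3, 11/2, 8/5, 5/2)
obs 2: x=0 → posterior Dirichlet(10/3, 11/2, 8/5, 5/2)
obs 3: x=2 → posterior Dirichlet(10/3, 11/2, 13/5, 5/2)
obs 4: x=1 → posterior Dirichlet(10/3, 13/2, 13/5, 5/2)
obs 5: x=3 → posterior Dirichlet(10/3, 13/2, 13/5, 7/2)
obs 6: x=3 → posterior Dirichlet(10/3, 13/2, 13/5, 9/2)
obs 7: x=0 → posterior Dirichlet(13/3, 13/2, 13/5, 9/2)
obs 8: x=0 → posterior Dirichlet(16/3, 13/2, 13/5, 9/2)
obs 9: x=2 → posterior Dirichlet(16/3, 13/2, 18/5, 9/2)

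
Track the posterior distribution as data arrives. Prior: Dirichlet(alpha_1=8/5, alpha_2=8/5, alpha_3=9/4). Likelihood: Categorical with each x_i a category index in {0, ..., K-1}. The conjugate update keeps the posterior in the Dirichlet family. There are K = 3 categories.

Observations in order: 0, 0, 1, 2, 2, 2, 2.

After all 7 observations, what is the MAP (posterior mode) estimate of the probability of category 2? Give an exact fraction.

obs 1: x=0 → posterior Dirichlet(13/5, 8/5, 9/4)
obs 2: x=0 → posterior Dirichlet(18/5, 8/5, 9/4)
obs 3: x=1 → posterior Dirichlet(18/5, 13/5, 9/4)
obs 4: x=2 → posterior Dirichlet(18/5, 13/5, 13/4)
obs 5: x=2 → posterior Dirichlet(18/5, 13/5, 17/4)
obs 6: x=2 → posterior Dirichlet(18/5, 13/5, 21/4)
obs 7: x=2 → posterior Dirichlet(18/5, 13/5, 25/4)

5/9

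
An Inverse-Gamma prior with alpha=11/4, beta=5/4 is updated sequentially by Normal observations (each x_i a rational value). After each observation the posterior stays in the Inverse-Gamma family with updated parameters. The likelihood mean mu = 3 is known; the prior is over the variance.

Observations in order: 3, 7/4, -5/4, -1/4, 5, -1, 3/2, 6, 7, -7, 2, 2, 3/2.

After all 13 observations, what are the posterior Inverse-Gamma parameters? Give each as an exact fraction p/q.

alpha=37/4, beta=2947/32

obs 1: x=3 → posterior Inverse-Gamma(13/4, 5/4)
obs 2: x=7/4 → posterior Inverse-Gamma(15/4, 65/32)
obs 3: x=-5/4 → posterior Inverse-Gamma(17/4, 177/16)
obs 4: x=-1/4 → posterior Inverse-Gamma(19/4, 523/32)
obs 5: x=5 → posterior Inverse-Gamma(21/4, 587/32)
obs 6: x=-1 → posterior Inverse-Gamma(23/4, 843/32)
obs 7: x=3/2 → posterior Inverse-Gamma(25/4, 879/32)
obs 8: x=6 → posterior Inverse-Gamma(27/4, 1023/32)
obs 9: x=7 → posterior Inverse-Gamma(29/4, 1279/32)
obs 10: x=-7 → posterior Inverse-Gamma(31/4, 2879/32)
obs 11: x=2 → posterior Inverse-Gamma(33/4, 2895/32)
obs 12: x=2 → posterior Inverse-Gamma(35/4, 2911/32)
obs 13: x=3/2 → posterior Inverse-Gamma(37/4, 2947/32)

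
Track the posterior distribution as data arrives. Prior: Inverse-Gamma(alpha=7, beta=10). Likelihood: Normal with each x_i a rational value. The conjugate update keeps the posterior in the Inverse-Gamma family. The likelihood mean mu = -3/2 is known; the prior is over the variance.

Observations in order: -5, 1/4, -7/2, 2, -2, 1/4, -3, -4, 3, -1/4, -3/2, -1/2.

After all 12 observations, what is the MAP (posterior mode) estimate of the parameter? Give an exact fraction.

197/64

obs 1: x=-5 → posterior Inverse-Gamma(15/2, 129/8)
obs 2: x=1/4 → posterior Inverse-Gamma(8, 565/32)
obs 3: x=-7/2 → posterior Inverse-Gamma(17/2, 629/32)
obs 4: x=2 → posterior Inverse-Gamma(9, 825/32)
obs 5: x=-2 → posterior Inverse-Gamma(19/2, 829/32)
obs 6: x=1/4 → posterior Inverse-Gamma(10, 439/16)
obs 7: x=-3 → posterior Inverse-Gamma(21/2, 457/16)
obs 8: x=-4 → posterior Inverse-Gamma(11, 507/16)
obs 9: x=3 → posterior Inverse-Gamma(23/2, 669/16)
obs 10: x=-1/4 → posterior Inverse-Gamma(12, 1363/32)
obs 11: x=-3/2 → posterior Inverse-Gamma(25/2, 1363/32)
obs 12: x=-1/2 → posterior Inverse-Gamma(13, 1379/32)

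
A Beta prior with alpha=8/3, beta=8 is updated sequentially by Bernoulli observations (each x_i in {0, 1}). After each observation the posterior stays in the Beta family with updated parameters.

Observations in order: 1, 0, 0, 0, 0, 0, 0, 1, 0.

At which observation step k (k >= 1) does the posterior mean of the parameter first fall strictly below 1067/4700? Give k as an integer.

k = 6

obs 1: x=1 → posterior Beta(11/3, 8)
obs 2: x=0 → posterior Beta(11/3, 9)
obs 3: x=0 → posterior Beta(11/3, 10)
obs 4: x=0 → posterior Beta(11/3, 11)
obs 5: x=0 → posterior Beta(11/3, 12)
obs 6: x=0 → posterior Beta(11/3, 13)
obs 7: x=0 → posterior Beta(11/3, 14)
obs 8: x=1 → posterior Beta(14/3, 14)
obs 9: x=0 → posterior Beta(14/3, 15)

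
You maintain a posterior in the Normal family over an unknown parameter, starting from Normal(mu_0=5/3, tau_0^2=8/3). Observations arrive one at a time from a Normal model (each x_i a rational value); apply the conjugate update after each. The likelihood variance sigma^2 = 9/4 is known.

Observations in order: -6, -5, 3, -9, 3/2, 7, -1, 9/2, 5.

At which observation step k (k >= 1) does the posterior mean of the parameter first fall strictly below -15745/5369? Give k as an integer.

obs 1: x=-6 → posterior Normal(-147/59, 72/59)
obs 2: x=-5 → posterior Normal(-307/91, 72/91)
obs 3: x=3 → posterior Normal(-211/123, 24/41)
obs 4: x=-9 → posterior Normal(-499/155, 72/155)
obs 5: x=3/2 → posterior Normal(-41/17, 72/187)
obs 6: x=7 → posterior Normal(-227/219, 24/73)
obs 7: x=-1 → posterior Normal(-259/251, 72/251)
obs 8: x=9/2 → posterior Normal(-115/283, 72/283)
obs 9: x=5 → posterior Normal(1/7, 8/35)

k = 2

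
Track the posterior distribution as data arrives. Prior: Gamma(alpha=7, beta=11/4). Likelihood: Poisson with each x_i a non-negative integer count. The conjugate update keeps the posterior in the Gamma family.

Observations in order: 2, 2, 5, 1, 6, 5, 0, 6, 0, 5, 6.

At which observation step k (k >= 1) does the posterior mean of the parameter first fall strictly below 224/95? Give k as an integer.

obs 1: x=2 → posterior Gamma(9, 15/4)
obs 2: x=2 → posterior Gamma(11, 19/4)
obs 3: x=5 → posterior Gamma(16, 23/4)
obs 4: x=1 → posterior Gamma(17, 27/4)
obs 5: x=6 → posterior Gamma(23, 31/4)
obs 6: x=5 → posterior Gamma(28, 35/4)
obs 7: x=0 → posterior Gamma(28, 39/4)
obs 8: x=6 → posterior Gamma(34, 43/4)
obs 9: x=0 → posterior Gamma(34, 47/4)
obs 10: x=5 → posterior Gamma(39, 51/4)
obs 11: x=6 → posterior Gamma(45, 55/4)

k = 2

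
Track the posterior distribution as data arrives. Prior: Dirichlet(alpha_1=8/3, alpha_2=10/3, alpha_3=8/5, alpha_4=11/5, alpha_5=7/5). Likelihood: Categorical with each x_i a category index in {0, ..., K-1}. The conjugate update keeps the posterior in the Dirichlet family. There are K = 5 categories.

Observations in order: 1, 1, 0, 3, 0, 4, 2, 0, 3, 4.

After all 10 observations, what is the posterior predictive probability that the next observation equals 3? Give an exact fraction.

obs 1: x=1 → posterior Dirichlet(8/3, 13/3, 8/5, 11/5, 7/5)
obs 2: x=1 → posterior Dirichlet(8/3, 16/3, 8/5, 11/5, 7/5)
obs 3: x=0 → posterior Dirichlet(11/3, 16/3, 8/5, 11/5, 7/5)
obs 4: x=3 → posterior Dirichlet(11/3, 16/3, 8/5, 16/5, 7/5)
obs 5: x=0 → posterior Dirichlet(14/3, 16/3, 8/5, 16/5, 7/5)
obs 6: x=4 → posterior Dirichlet(14/3, 16/3, 8/5, 16/5, 12/5)
obs 7: x=2 → posterior Dirichlet(14/3, 16/3, 13/5, 16/5, 12/5)
obs 8: x=0 → posterior Dirichlet(17/3, 16/3, 13/5, 16/5, 12/5)
obs 9: x=3 → posterior Dirichlet(17/3, 16/3, 13/5, 21/5, 12/5)
obs 10: x=4 → posterior Dirichlet(17/3, 16/3, 13/5, 21/5, 17/5)

21/106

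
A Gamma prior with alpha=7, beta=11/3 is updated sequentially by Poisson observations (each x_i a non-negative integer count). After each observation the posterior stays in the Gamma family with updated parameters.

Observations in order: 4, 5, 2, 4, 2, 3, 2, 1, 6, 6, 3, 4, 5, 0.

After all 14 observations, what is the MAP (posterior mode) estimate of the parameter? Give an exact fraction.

3

obs 1: x=4 → posterior Gamma(11, 14/3)
obs 2: x=5 → posterior Gamma(16, 17/3)
obs 3: x=2 → posterior Gamma(18, 20/3)
obs 4: x=4 → posterior Gamma(22, 23/3)
obs 5: x=2 → posterior Gamma(24, 26/3)
obs 6: x=3 → posterior Gamma(27, 29/3)
obs 7: x=2 → posterior Gamma(29, 32/3)
obs 8: x=1 → posterior Gamma(30, 35/3)
obs 9: x=6 → posterior Gamma(36, 38/3)
obs 10: x=6 → posterior Gamma(42, 41/3)
obs 11: x=3 → posterior Gamma(45, 44/3)
obs 12: x=4 → posterior Gamma(49, 47/3)
obs 13: x=5 → posterior Gamma(54, 50/3)
obs 14: x=0 → posterior Gamma(54, 53/3)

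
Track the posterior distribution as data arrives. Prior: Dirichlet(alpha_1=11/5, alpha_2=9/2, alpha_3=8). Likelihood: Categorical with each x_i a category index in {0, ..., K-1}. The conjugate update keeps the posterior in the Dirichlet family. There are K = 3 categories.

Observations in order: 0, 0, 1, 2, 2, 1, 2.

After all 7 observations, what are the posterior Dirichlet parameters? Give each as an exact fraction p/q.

alpha_1=21/5, alpha_2=13/2, alpha_3=11

obs 1: x=0 → posterior Dirichlet(16/5, 9/2, 8)
obs 2: x=0 → posterior Dirichlet(21/5, 9/2, 8)
obs 3: x=1 → posterior Dirichlet(21/5, 11/2, 8)
obs 4: x=2 → posterior Dirichlet(21/5, 11/2, 9)
obs 5: x=2 → posterior Dirichlet(21/5, 11/2, 10)
obs 6: x=1 → posterior Dirichlet(21/5, 13/2, 10)
obs 7: x=2 → posterior Dirichlet(21/5, 13/2, 11)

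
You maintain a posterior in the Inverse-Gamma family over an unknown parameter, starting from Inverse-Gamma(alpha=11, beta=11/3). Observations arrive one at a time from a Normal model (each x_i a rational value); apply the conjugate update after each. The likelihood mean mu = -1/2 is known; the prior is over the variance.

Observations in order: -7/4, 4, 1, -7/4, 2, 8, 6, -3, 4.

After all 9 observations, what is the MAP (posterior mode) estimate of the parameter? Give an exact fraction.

4325/792

obs 1: x=-7/4 → posterior Inverse-Gamma(23/2, 427/96)
obs 2: x=4 → posterior Inverse-Gamma(12, 1399/96)
obs 3: x=1 → posterior Inverse-Gamma(25/2, 1507/96)
obs 4: x=-7/4 → posterior Inverse-Gamma(13, 791/48)
obs 5: x=2 → posterior Inverse-Gamma(27/2, 941/48)
obs 6: x=8 → posterior Inverse-Gamma(14, 2675/48)
obs 7: x=6 → posterior Inverse-Gamma(29/2, 3689/48)
obs 8: x=-3 → posterior Inverse-Gamma(15, 3839/48)
obs 9: x=4 → posterior Inverse-Gamma(31/2, 4325/48)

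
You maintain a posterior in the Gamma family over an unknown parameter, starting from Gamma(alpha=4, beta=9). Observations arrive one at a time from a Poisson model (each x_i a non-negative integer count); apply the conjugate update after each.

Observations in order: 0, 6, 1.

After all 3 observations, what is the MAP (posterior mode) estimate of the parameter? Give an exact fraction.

5/6

obs 1: x=0 → posterior Gamma(4, 10)
obs 2: x=6 → posterior Gamma(10, 11)
obs 3: x=1 → posterior Gamma(11, 12)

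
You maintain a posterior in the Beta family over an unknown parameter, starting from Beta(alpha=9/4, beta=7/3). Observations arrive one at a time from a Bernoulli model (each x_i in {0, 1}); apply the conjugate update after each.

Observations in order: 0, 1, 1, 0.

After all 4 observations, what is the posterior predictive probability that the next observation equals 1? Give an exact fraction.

51/103

obs 1: x=0 → posterior Beta(9/4, 10/3)
obs 2: x=1 → posterior Beta(13/4, 10/3)
obs 3: x=1 → posterior Beta(17/4, 10/3)
obs 4: x=0 → posterior Beta(17/4, 13/3)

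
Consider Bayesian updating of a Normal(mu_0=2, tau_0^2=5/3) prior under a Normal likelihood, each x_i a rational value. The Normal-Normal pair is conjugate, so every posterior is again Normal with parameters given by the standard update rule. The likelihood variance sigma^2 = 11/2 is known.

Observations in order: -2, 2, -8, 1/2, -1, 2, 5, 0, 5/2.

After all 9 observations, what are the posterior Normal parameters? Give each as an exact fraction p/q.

obs 1: x=-2 → posterior Normal(46/43, 55/43)
obs 2: x=2 → posterior Normal(66/53, 55/53)
obs 3: x=-8 → posterior Normal(-2/9, 55/63)
obs 4: x=1/2 → posterior Normal(-9/73, 55/73)
obs 5: x=-1 → posterior Normal(-19/83, 55/83)
obs 6: x=2 → posterior Normal(1/93, 55/93)
obs 7: x=5 → posterior Normal(51/103, 55/103)
obs 8: x=0 → posterior Normal(51/113, 55/113)
obs 9: x=5/2 → posterior Normal(76/123, 55/123)

mu_0=76/123, tau_0^2=55/123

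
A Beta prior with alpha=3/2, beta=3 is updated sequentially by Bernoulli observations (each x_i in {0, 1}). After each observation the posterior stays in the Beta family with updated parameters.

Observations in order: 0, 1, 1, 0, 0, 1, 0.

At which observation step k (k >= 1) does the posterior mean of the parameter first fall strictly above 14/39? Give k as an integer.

k = 2

obs 1: x=0 → posterior Beta(3/2, 4)
obs 2: x=1 → posterior Beta(5/2, 4)
obs 3: x=1 → posterior Beta(7/2, 4)
obs 4: x=0 → posterior Beta(7/2, 5)
obs 5: x=0 → posterior Beta(7/2, 6)
obs 6: x=1 → posterior Beta(9/2, 6)
obs 7: x=0 → posterior Beta(9/2, 7)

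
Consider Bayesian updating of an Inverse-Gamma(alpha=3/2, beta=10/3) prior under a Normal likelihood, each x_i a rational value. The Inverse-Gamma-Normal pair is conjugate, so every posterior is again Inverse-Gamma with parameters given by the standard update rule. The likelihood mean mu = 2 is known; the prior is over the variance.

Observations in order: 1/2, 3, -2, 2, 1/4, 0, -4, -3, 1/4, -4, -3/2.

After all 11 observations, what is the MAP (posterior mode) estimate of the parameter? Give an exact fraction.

3487/384

obs 1: x=1/2 → posterior Inverse-Gamma(2, 107/24)
obs 2: x=3 → posterior Inverse-Gamma(5/2, 119/24)
obs 3: x=-2 → posterior Inverse-Gamma(3, 311/24)
obs 4: x=2 → posterior Inverse-Gamma(7/2, 311/24)
obs 5: x=1/4 → posterior Inverse-Gamma(4, 1391/96)
obs 6: x=0 → posterior Inverse-Gamma(9/2, 1583/96)
obs 7: x=-4 → posterior Inverse-Gamma(5, 3311/96)
obs 8: x=-3 → posterior Inverse-Gamma(11/2, 4511/96)
obs 9: x=1/4 → posterior Inverse-Gamma(6, 2329/48)
obs 10: x=-4 → posterior Inverse-Gamma(13/2, 3193/48)
obs 11: x=-3/2 → posterior Inverse-Gamma(7, 3487/48)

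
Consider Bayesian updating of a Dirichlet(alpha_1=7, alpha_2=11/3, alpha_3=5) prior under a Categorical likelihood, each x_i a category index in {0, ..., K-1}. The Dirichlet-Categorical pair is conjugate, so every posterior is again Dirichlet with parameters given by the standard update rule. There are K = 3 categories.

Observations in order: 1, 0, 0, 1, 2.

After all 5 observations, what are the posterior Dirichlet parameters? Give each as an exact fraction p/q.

alpha_1=9, alpha_2=17/3, alpha_3=6

obs 1: x=1 → posterior Dirichlet(7, 14/3, 5)
obs 2: x=0 → posterior Dirichlet(8, 14/3, 5)
obs 3: x=0 → posterior Dirichlet(9, 14/3, 5)
obs 4: x=1 → posterior Dirichlet(9, 17/3, 5)
obs 5: x=2 → posterior Dirichlet(9, 17/3, 6)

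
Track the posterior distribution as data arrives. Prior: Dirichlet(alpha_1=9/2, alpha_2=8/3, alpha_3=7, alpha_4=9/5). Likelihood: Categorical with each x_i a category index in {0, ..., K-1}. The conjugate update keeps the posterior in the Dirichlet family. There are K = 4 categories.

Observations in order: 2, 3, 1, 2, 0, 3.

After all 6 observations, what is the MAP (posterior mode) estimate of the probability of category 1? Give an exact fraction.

obs 1: x=2 → posterior Dirichlet(9/2, 8/3, 8, 9/5)
obs 2: x=3 → posterior Dirichlet(9/2, 8/3, 8, 14/5)
obs 3: x=1 → posterior Dirichlet(9/2, 11/3, 8, 14/5)
obs 4: x=2 → posterior Dirichlet(9/2, 11/3, 9, 14/5)
obs 5: x=0 → posterior Dirichlet(11/2, 11/3, 9, 14/5)
obs 6: x=3 → posterior Dirichlet(11/2, 11/3, 9, 19/5)

80/539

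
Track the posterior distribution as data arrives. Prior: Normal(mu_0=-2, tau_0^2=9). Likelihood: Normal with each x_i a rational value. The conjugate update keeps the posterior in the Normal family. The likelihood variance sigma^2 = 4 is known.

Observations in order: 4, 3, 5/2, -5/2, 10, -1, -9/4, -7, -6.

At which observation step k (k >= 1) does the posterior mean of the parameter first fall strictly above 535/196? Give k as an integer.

obs 1: x=4 → posterior Normal(28/13, 36/13)
obs 2: x=3 → posterior Normal(5/2, 18/11)
obs 3: x=5/2 → posterior Normal(5/2, 36/31)
obs 4: x=-5/2 → posterior Normal(11/8, 9/10)
obs 5: x=10 → posterior Normal(145/49, 36/49)
obs 6: x=-1 → posterior Normal(68/29, 18/29)
obs 7: x=-9/4 → posterior Normal(463/268, 36/67)
obs 8: x=-7 → posterior Normal(211/304, 9/19)
obs 9: x=-6 → posterior Normal(-1/68, 36/85)

k = 5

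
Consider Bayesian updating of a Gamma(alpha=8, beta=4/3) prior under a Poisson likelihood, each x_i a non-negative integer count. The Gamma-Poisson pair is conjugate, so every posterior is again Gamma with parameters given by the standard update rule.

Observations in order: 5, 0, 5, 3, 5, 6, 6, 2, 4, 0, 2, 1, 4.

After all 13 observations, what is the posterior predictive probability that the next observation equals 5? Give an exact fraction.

171364990319408693482476903095381570984901444566214239850591497246849713207024490363952792561/1301483223110132343779191692160118841369267117865040979379386685091681781922380753686700752896

obs 1: x=5 → posterior Gamma(13, 7/3)
obs 2: x=0 → posterior Gamma(13, 10/3)
obs 3: x=5 → posterior Gamma(18, 13/3)
obs 4: x=3 → posterior Gamma(21, 16/3)
obs 5: x=5 → posterior Gamma(26, 19/3)
obs 6: x=6 → posterior Gamma(32, 22/3)
obs 7: x=6 → posterior Gamma(38, 25/3)
obs 8: x=2 → posterior Gamma(40, 28/3)
obs 9: x=4 → posterior Gamma(44, 31/3)
obs 10: x=0 → posterior Gamma(44, 34/3)
obs 11: x=2 → posterior Gamma(46, 37/3)
obs 12: x=1 → posterior Gamma(47, 40/3)
obs 13: x=4 → posterior Gamma(51, 43/3)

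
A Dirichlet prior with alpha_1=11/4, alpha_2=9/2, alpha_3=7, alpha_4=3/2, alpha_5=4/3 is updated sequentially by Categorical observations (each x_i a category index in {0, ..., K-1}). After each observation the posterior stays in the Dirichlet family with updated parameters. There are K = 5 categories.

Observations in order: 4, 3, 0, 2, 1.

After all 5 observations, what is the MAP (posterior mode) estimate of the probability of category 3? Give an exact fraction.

18/205

obs 1: x=4 → posterior Dirichlet(11/4, 9/2, 7, 3/2, 7/3)
obs 2: x=3 → posterior Dirichlet(11/4, 9/2, 7, 5/2, 7/3)
obs 3: x=0 → posterior Dirichlet(15/4, 9/2, 7, 5/2, 7/3)
obs 4: x=2 → posterior Dirichlet(15/4, 9/2, 8, 5/2, 7/3)
obs 5: x=1 → posterior Dirichlet(15/4, 11/2, 8, 5/2, 7/3)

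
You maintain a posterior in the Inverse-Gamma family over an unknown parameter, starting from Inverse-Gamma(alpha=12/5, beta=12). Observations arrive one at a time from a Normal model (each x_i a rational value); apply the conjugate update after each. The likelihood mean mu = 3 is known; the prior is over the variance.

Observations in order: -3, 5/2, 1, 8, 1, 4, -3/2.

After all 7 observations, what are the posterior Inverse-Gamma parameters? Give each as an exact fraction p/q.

obs 1: x=-3 → posterior Inverse-Gamma(29/10, 30)
obs 2: x=5/2 → posterior Inverse-Gamma(17/5, 241/8)
obs 3: x=1 → posterior Inverse-Gamma(39/10, 257/8)
obs 4: x=8 → posterior Inverse-Gamma(22/5, 357/8)
obs 5: x=1 → posterior Inverse-Gamma(49/10, 373/8)
obs 6: x=4 → posterior Inverse-Gamma(27/5, 377/8)
obs 7: x=-3/2 → posterior Inverse-Gamma(59/10, 229/4)

alpha=59/10, beta=229/4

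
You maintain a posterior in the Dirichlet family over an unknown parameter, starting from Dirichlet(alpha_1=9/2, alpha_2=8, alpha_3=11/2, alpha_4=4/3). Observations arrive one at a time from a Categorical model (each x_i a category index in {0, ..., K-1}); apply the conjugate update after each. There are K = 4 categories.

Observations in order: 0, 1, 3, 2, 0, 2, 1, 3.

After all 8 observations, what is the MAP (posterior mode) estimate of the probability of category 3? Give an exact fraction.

1/10

obs 1: x=0 → posterior Dirichlet(11/2, 8, 11/2, 4/3)
obs 2: x=1 → posterior Dirichlet(11/2, 9, 11/2, 4/3)
obs 3: x=3 → posterior Dirichlet(11/2, 9, 11/2, 7/3)
obs 4: x=2 → posterior Dirichlet(11/2, 9, 13/2, 7/3)
obs 5: x=0 → posterior Dirichlet(13/2, 9, 13/2, 7/3)
obs 6: x=2 → posterior Dirichlet(13/2, 9, 15/2, 7/3)
obs 7: x=1 → posterior Dirichlet(13/2, 10, 15/2, 7/3)
obs 8: x=3 → posterior Dirichlet(13/2, 10, 15/2, 10/3)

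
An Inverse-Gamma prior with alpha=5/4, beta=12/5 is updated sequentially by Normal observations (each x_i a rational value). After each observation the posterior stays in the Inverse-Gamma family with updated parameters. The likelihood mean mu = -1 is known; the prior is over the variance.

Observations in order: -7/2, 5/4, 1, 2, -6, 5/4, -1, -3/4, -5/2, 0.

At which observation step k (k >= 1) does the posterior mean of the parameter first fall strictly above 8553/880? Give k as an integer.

k = 5

obs 1: x=-7/2 → posterior Inverse-Gamma(7/4, 221/40)
obs 2: x=5/4 → posterior Inverse-Gamma(9/4, 1289/160)
obs 3: x=1 → posterior Inverse-Gamma(11/4, 1609/160)
obs 4: x=2 → posterior Inverse-Gamma(13/4, 2329/160)
obs 5: x=-6 → posterior Inverse-Gamma(15/4, 4329/160)
obs 6: x=5/4 → posterior Inverse-Gamma(17/4, 2367/80)
obs 7: x=-1 → posterior Inverse-Gamma(19/4, 2367/80)
obs 8: x=-3/4 → posterior Inverse-Gamma(21/4, 4739/160)
obs 9: x=-5/2 → posterior Inverse-Gamma(23/4, 4919/160)
obs 10: x=0 → posterior Inverse-Gamma(25/4, 4999/160)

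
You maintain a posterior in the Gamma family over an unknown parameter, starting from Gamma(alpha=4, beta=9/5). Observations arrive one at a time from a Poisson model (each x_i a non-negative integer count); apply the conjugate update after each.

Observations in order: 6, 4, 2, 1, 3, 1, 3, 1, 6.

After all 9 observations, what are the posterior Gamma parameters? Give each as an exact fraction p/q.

obs 1: x=6 → posterior Gamma(10, 14/5)
obs 2: x=4 → posterior Gamma(14, 19/5)
obs 3: x=2 → posterior Gamma(16, 24/5)
obs 4: x=1 → posterior Gamma(17, 29/5)
obs 5: x=3 → posterior Gamma(20, 34/5)
obs 6: x=1 → posterior Gamma(21, 39/5)
obs 7: x=3 → posterior Gamma(24, 44/5)
obs 8: x=1 → posterior Gamma(25, 49/5)
obs 9: x=6 → posterior Gamma(31, 54/5)

alpha=31, beta=54/5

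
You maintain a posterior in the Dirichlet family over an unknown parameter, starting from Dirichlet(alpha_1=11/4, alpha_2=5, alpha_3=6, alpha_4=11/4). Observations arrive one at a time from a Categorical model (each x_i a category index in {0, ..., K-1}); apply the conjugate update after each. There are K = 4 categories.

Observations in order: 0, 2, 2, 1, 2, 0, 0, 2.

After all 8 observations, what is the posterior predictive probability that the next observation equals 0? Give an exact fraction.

obs 1: x=0 → posterior Dirichlet(15/4, 5, 6, 11/4)
obs 2: x=2 → posterior Dirichlet(15/4, 5, 7, 11/4)
obs 3: x=2 → posterior Dirichlet(15/4, 5, 8, 11/4)
obs 4: x=1 → posterior Dirichlet(15/4, 6, 8, 11/4)
obs 5: x=2 → posterior Dirichlet(15/4, 6, 9, 11/4)
obs 6: x=0 → posterior Dirichlet(19/4, 6, 9, 11/4)
obs 7: x=0 → posterior Dirichlet(23/4, 6, 9, 11/4)
obs 8: x=2 → posterior Dirichlet(23/4, 6, 10, 11/4)

23/98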